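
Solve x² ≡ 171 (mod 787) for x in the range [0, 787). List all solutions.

Since 787 ≡ 3 (mod 4), a square root of 171 is 171^((787+1)/4) = 171^197 mod 787.
Repeated squaring: 171^2≡122, 171^4≡718, 171^8≡39, 171^16≡734, 171^32≡448, 171^64≡19, 171^128≡361 (mod 787).
171^197 = 171^(128+64+4+1) ≡ 230 (mod 787).
Check: 230² = 52900 ≡ 171 (mod 787). The two roots are 230 and 557.

230, 557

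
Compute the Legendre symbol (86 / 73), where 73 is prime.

-1

First reduce: 86 ≡ 13 (mod 73).
Reciprocity: 13 ≡ 1 and 73 ≡ 1 (mod 4), so (13/73) = +(73/13).
Reduce top mod 13: now compute (8/13).
Pull out 2^3: since 13 ≡ 5 (mod 8), (2/13) = -1, so (2/13)^3 = -1.
Reached (1/13) = 1. Collecting the sign flips along the way, the symbol is -1.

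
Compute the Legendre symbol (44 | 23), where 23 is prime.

-1

First reduce: 44 ≡ 21 (mod 23).
Reciprocity: 21 ≡ 1 and 23 ≡ 3 (mod 4), so (21/23) = +(23/21).
Reduce top mod 21: now compute (2/21).
Pull out 2: since 21 ≡ 5 (mod 8), (2/21) = -1.
Reached (1/21) = 1. Collecting the sign flips along the way, the symbol is -1.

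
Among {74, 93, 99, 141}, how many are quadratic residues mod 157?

3

(74/157) = -1 → non-residue.
(93/157) = +1 → QR.
(99/157) = +1 → QR.
(141/157) = +1 → QR.
Total quadratic residues among the 4: 3.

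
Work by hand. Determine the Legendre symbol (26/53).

Pull out 2: since 53 ≡ 5 (mod 8), (2/53) = -1.
Reciprocity: 13 ≡ 1 and 53 ≡ 1 (mod 4), so (13/53) = +(53/13).
Reduce top mod 13: now compute (1/13).
Reached (1/13) = 1. Collecting the sign flips along the way, the symbol is -1.

-1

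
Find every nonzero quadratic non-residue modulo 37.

Square k = 1,…,18 (k and 37−k give the same square):
1²=1, 2²=4, 3²=9, 4²=16, 5²=25, 6²=36, 7²≡12, 8²≡27, 9²≡7, 10²≡26, 11²≡10, 12²≡33, 13²≡21, 14²≡11, 15²≡3, 16²≡34, 17²≡30, 18²≡28 (mod 37).
The residues are {1, 3, 4, 7, 9, 10, 11, 12, 16, 21, 25, 26, 27, 28, 30, 33, 34, 36}; the non-residues are the remaining 18 nonzero classes.

2, 5, 6, 8, 13, 14, 15, 17, 18, 19, 20, 22, 23, 24, 29, 31, 32, 35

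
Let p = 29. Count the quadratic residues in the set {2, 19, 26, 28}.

(2/29) = -1 → non-residue.
(19/29) = -1 → non-residue.
(26/29) = -1 → non-residue.
(28/29) = +1 → QR.
Total quadratic residues among the 4: 1.

1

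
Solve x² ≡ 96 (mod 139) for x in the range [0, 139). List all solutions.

Since 139 ≡ 3 (mod 4), a square root of 96 is 96^((139+1)/4) = 96^35 mod 139.
Repeated squaring: 96^2≡42, 96^4≡96, 96^8≡42, 96^16≡96, 96^32≡42 (mod 139).
96^35 = 96^(32+2+1) ≡ 42 (mod 139).
Check: 42² = 1764 ≡ 96 (mod 139). The two roots are 42 and 97.

42, 97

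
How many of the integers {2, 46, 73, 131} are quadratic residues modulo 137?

2

(2/137) = +1 → QR.
(46/137) = -1 → non-residue.
(73/137) = +1 → QR.
(131/137) = -1 → non-residue.
Total quadratic residues among the 4: 2.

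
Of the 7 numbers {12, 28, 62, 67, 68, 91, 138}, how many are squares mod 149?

3

(12/149) = -1 → non-residue.
(28/149) = +1 → QR.
(62/149) = -1 → non-residue.
(67/149) = +1 → QR.
(68/149) = +1 → QR.
(91/149) = -1 → non-residue.
(138/149) = -1 → non-residue.
Total quadratic residues among the 7: 3.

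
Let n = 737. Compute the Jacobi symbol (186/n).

Pull out 2: since 737 ≡ 1 (mod 8), (2/737) = +1.
Reciprocity: 93 ≡ 1 and 737 ≡ 1 (mod 4), so (93/737) = +(737/93).
Reduce top mod 93: now compute (86/93).
Pull out 2: since 93 ≡ 5 (mod 8), (2/93) = -1.
Reciprocity: 43 ≡ 3 and 93 ≡ 1 (mod 4), so (43/93) = +(93/43).
Reduce top mod 43: now compute (7/43).
Reciprocity: 7 ≡ 3 and 43 ≡ 3 (mod 4), so (7/43) = −(43/7).
Reduce top mod 7: now compute (1/7).
Reached (1/7) = 1. Collecting the sign flips along the way, the symbol is +1.

1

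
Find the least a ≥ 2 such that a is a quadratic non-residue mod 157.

(2/157) = −1, so 2 is the smallest positive non-residue mod 157.

2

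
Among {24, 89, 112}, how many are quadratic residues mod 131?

(24/131) = -1 → non-residue.
(89/131) = +1 → QR.
(112/131) = +1 → QR.
Total quadratic residues among the 3: 2.

2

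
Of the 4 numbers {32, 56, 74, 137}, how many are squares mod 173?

2

(32/173) = -1 → non-residue.
(56/173) = +1 → QR.
(74/173) = -1 → non-residue.
(137/173) = +1 → QR.
Total quadratic residues among the 4: 2.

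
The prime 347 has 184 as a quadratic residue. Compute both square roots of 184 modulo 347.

35, 312

Since 347 ≡ 3 (mod 4), a square root of 184 is 184^((347+1)/4) = 184^87 mod 347.
Repeated squaring: 184^2≡197, 184^4≡292, 184^8≡249, 184^16≡235, 184^32≡52, 184^64≡275 (mod 347).
184^87 = 184^(64+16+4+2+1) ≡ 35 (mod 347).
Check: 35² = 1225 ≡ 184 (mod 347). The two roots are 35 and 312.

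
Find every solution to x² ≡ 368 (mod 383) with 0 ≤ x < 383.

Since 383 ≡ 3 (mod 4), a square root of 368 is 368^((383+1)/4) = 368^96 mod 383.
Repeated squaring: 368^2≡225, 368^4≡69, 368^8≡165, 368^16≡32, 368^32≡258, 368^64≡305 (mod 383).
368^96 = 368^(64+32) ≡ 175 (mod 383).
Check: 175² = 30625 ≡ 368 (mod 383). The two roots are 175 and 208.

175, 208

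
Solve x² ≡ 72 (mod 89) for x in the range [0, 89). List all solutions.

89 ≡ 1 (mod 4), so we find a root by search.
Trying successive values, 28² = 784 ≡ 72 (mod 89). The other root is 89 − 28 = 61.

28, 61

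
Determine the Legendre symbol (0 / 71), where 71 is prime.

0

Top reduces to 0: gcd > 1, so the symbol is 0.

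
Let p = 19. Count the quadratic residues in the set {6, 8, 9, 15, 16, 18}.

(6/19) = +1 → QR.
(8/19) = -1 → non-residue.
(9/19) = +1 → QR.
(15/19) = -1 → non-residue.
(16/19) = +1 → QR.
(18/19) = -1 → non-residue.
Total quadratic residues among the 6: 3.

3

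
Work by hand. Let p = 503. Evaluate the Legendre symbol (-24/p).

-1

First reduce: -24 ≡ 479 (mod 503).
Reciprocity: 479 ≡ 3 and 503 ≡ 3 (mod 4), so (479/503) = −(503/479).
Reduce top mod 479: now compute (24/479).
Pull out 2^3: since 479 ≡ 7 (mod 8), (2/479) = +1, so (2/479)^3 = +1.
Reciprocity: 3 ≡ 3 and 479 ≡ 3 (mod 4), so (3/479) = −(479/3).
Reduce top mod 3: now compute (2/3).
Pull out 2: since 3 ≡ 3 (mod 8), (2/3) = -1.
Reached (1/3) = 1. Collecting the sign flips along the way, the symbol is -1.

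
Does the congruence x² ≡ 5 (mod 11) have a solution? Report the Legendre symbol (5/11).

Reciprocity: 5 ≡ 1 and 11 ≡ 3 (mod 4), so (5/11) = +(11/5).
Reduce top mod 5: now compute (1/5).
Reached (1/5) = 1. Collecting the sign flips along the way, the symbol is +1.

1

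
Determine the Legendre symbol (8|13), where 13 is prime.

-1

Pull out 2^3: since 13 ≡ 5 (mod 8), (2/13) = -1, so (2/13)^3 = -1.
Reached (1/13) = 1. Collecting the sign flips along the way, the symbol is -1.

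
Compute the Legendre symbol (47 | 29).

Euler's criterion: (47/29) ≡ 18^14 (mod 29).
18^2 ≡ 5 (mod 29)
18^4 ≡ 25 (mod 29)
18^8 ≡ 16 (mod 29)
18^14 = 18^(8+4+2) ≡ 28 (mod 29).
Result is 28 ≡ −1, so (47/29) = −1.

-1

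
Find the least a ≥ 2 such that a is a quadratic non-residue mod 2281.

(2/2281) = +1, so 2 is a residue.
(3/2281) = +1, so 3 is a residue.
(4/2281) = +1, so 4 is a residue.
(5/2281) = +1, so 5 is a residue.
(6/2281) = +1, so 6 is a residue.
(7/2281) = −1, so 7 is the smallest positive non-residue mod 2281.

7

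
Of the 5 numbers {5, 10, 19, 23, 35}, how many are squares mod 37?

1

(5/37) = -1 → non-residue.
(10/37) = +1 → QR.
(19/37) = -1 → non-residue.
(23/37) = -1 → non-residue.
(35/37) = -1 → non-residue.
Total quadratic residues among the 5: 1.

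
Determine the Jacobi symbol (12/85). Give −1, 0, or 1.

1

Pull out 2^2: since 85 ≡ 5 (mod 8), (2/85) = -1, so (2/85)^2 = +1.
Reciprocity: 3 ≡ 3 and 85 ≡ 1 (mod 4), so (3/85) = +(85/3).
Reduce top mod 3: now compute (1/3).
Reached (1/3) = 1. Collecting the sign flips along the way, the symbol is +1.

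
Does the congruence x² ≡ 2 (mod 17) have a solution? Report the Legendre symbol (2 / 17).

Euler's criterion: (2/17) ≡ 2^8 (mod 17).
2^2 ≡ 4 (mod 17)
2^4 ≡ 16 (mod 17)
2^8 ≡ 1 (mod 17)
2^8 = 2^(8) ≡ 1 (mod 17).
Result is 1, so (2/17) = 1.

1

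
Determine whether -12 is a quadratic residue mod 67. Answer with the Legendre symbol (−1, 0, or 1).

1

First reduce: -12 ≡ 55 (mod 67).
Reciprocity: 55 ≡ 3 and 67 ≡ 3 (mod 4), so (55/67) = −(67/55).
Reduce top mod 55: now compute (12/55).
Pull out 2^2: since 55 ≡ 7 (mod 8), (2/55) = +1, so (2/55)^2 = +1.
Reciprocity: 3 ≡ 3 and 55 ≡ 3 (mod 4), so (3/55) = −(55/3).
Reduce top mod 3: now compute (1/3).
Reached (1/3) = 1. Collecting the sign flips along the way, the symbol is +1.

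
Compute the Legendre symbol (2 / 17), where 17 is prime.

1

Pull out 2: since 17 ≡ 1 (mod 8), (2/17) = +1.
Reached (1/17) = 1. Collecting the sign flips along the way, the symbol is +1.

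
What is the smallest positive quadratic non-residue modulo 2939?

2

(2/2939) = −1, so 2 is the smallest positive non-residue mod 2939.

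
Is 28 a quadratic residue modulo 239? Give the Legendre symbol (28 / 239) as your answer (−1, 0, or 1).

-1

Euler's criterion: (28/239) ≡ 28^119 (mod 239).
28^2 ≡ 67 (mod 239)
28^4 ≡ 187 (mod 239)
28^8 ≡ 75 (mod 239)
28^16 ≡ 128 (mod 239)
28^32 ≡ 132 (mod 239)
28^64 ≡ 216 (mod 239)
28^119 = 28^(64+32+16+4+2+1) ≡ 238 (mod 239).
Result is 238 ≡ −1, so (28/239) = −1.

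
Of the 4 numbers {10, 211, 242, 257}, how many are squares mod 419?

1

(10/419) = -1 → non-residue.
(211/419) = -1 → non-residue.
(242/419) = -1 → non-residue.
(257/419) = +1 → QR.
Total quadratic residues among the 4: 1.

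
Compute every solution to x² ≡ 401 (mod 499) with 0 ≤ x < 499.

Since 499 ≡ 3 (mod 4), a square root of 401 is 401^((499+1)/4) = 401^125 mod 499.
Repeated squaring: 401^2≡123, 401^4≡159, 401^8≡331, 401^16≡280, 401^32≡57, 401^64≡255 (mod 499).
401^125 = 401^(64+32+16+8+4+1) ≡ 30 (mod 499).
Check: 30² = 900 ≡ 401 (mod 499). The two roots are 30 and 469.

30, 469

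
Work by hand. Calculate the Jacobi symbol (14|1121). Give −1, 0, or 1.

1

Pull out 2: since 1121 ≡ 1 (mod 8), (2/1121) = +1.
Reciprocity: 7 ≡ 3 and 1121 ≡ 1 (mod 4), so (7/1121) = +(1121/7).
Reduce top mod 7: now compute (1/7).
Reached (1/7) = 1. Collecting the sign flips along the way, the symbol is +1.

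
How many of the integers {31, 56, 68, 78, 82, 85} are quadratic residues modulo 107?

2

(31/107) = -1 → non-residue.
(56/107) = +1 → QR.
(68/107) = -1 → non-residue.
(78/107) = -1 → non-residue.
(82/107) = -1 → non-residue.
(85/107) = +1 → QR.
Total quadratic residues among the 6: 2.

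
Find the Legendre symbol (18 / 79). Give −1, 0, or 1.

Pull out 2: since 79 ≡ 7 (mod 8), (2/79) = +1.
Reciprocity: 9 ≡ 1 and 79 ≡ 3 (mod 4), so (9/79) = +(79/9).
Reduce top mod 9: now compute (7/9).
Reciprocity: 7 ≡ 3 and 9 ≡ 1 (mod 4), so (7/9) = +(9/7).
Reduce top mod 7: now compute (2/7).
Pull out 2: since 7 ≡ 7 (mod 8), (2/7) = +1.
Reached (1/7) = 1. Collecting the sign flips along the way, the symbol is +1.

1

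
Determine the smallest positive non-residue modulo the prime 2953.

5

(2/2953) = +1, so 2 is a residue.
(3/2953) = +1, so 3 is a residue.
(4/2953) = +1, so 4 is a residue.
(5/2953) = −1, so 5 is the smallest positive non-residue mod 2953.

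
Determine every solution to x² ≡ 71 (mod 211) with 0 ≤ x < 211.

55, 156

Since 211 ≡ 3 (mod 4), a square root of 71 is 71^((211+1)/4) = 71^53 mod 211.
Repeated squaring: 71^2≡188, 71^4≡107, 71^8≡55, 71^16≡71, 71^32≡188 (mod 211).
71^53 = 71^(32+16+4+1) ≡ 55 (mod 211).
Check: 55² = 3025 ≡ 71 (mod 211). The two roots are 55 and 156.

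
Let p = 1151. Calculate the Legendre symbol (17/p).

Reciprocity: 17 ≡ 1 and 1151 ≡ 3 (mod 4), so (17/1151) = +(1151/17).
Reduce top mod 17: now compute (12/17).
Pull out 2^2: since 17 ≡ 1 (mod 8), (2/17) = +1, so (2/17)^2 = +1.
Reciprocity: 3 ≡ 3 and 17 ≡ 1 (mod 4), so (3/17) = +(17/3).
Reduce top mod 3: now compute (2/3).
Pull out 2: since 3 ≡ 3 (mod 8), (2/3) = -1.
Reached (1/3) = 1. Collecting the sign flips along the way, the symbol is -1.

-1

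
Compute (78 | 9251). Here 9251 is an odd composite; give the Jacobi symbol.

1

Pull out 2: since 9251 ≡ 3 (mod 8), (2/9251) = -1.
Reciprocity: 39 ≡ 3 and 9251 ≡ 3 (mod 4), so (39/9251) = −(9251/39).
Reduce top mod 39: now compute (8/39).
Pull out 2^3: since 39 ≡ 7 (mod 8), (2/39) = +1, so (2/39)^3 = +1.
Reached (1/39) = 1. Collecting the sign flips along the way, the symbol is +1.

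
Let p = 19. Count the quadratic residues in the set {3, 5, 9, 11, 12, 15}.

(3/19) = -1 → non-residue.
(5/19) = +1 → QR.
(9/19) = +1 → QR.
(11/19) = +1 → QR.
(12/19) = -1 → non-residue.
(15/19) = -1 → non-residue.
Total quadratic residues among the 6: 3.

3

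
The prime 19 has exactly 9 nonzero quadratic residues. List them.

Square k = 1,…,9 (k and 19−k give the same square):
1²=1, 2²=4, 3²=9, 4²=16, 5²≡6, 6²≡17, 7²≡11, 8²≡7, 9²≡5 (mod 19).
So the quadratic residues mod 19 are {1, 4, 5, 6, 7, 9, 11, 16, 17}.

1, 4, 5, 6, 7, 9, 11, 16, 17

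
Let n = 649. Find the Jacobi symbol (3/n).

1

Reciprocity: 3 ≡ 3 and 649 ≡ 1 (mod 4), so (3/649) = +(649/3).
Reduce top mod 3: now compute (1/3).
Reached (1/3) = 1. Collecting the sign flips along the way, the symbol is +1.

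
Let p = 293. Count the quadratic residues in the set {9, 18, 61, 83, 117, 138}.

3

(9/293) = +1 → QR.
(18/293) = -1 → non-residue.
(61/293) = +1 → QR.
(83/293) = +1 → QR.
(117/293) = -1 → non-residue.
(138/293) = -1 → non-residue.
Total quadratic residues among the 6: 3.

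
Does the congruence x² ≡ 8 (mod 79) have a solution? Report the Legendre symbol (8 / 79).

Pull out 2^3: since 79 ≡ 7 (mod 8), (2/79) = +1, so (2/79)^3 = +1.
Reached (1/79) = 1. Collecting the sign flips along the way, the symbol is +1.

1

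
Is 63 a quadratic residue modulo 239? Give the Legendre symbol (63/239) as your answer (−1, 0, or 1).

-1

Euler's criterion: (63/239) ≡ 63^119 (mod 239).
63^2 ≡ 145 (mod 239)
63^4 ≡ 232 (mod 239)
63^8 ≡ 49 (mod 239)
63^16 ≡ 11 (mod 239)
63^32 ≡ 121 (mod 239)
63^64 ≡ 62 (mod 239)
63^119 = 63^(64+32+16+4+2+1) ≡ 238 (mod 239).
Result is 238 ≡ −1, so (63/239) = −1.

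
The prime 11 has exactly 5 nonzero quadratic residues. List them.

Square k = 1,…,5 (k and 11−k give the same square):
1²=1, 2²=4, 3²=9, 4²≡5, 5²≡3 (mod 11).
So the quadratic residues mod 11 are {1, 3, 4, 5, 9}.

1 3 4 5 9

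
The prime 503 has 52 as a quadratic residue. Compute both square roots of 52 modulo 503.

Since 503 ≡ 3 (mod 4), a square root of 52 is 52^((503+1)/4) = 52^126 mod 503.
Repeated squaring: 52^2≡189, 52^4≡8, 52^8≡64, 52^16≡72, 52^32≡154, 52^64≡75 (mod 503).
52^126 = 52^(64+32+16+8+4+2) ≡ 413 (mod 503).
Check: 413² = 170569 ≡ 52 (mod 503). The two roots are 90 and 413.

90, 413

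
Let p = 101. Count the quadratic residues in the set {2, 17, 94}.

(2/101) = -1 → non-residue.
(17/101) = +1 → QR.
(94/101) = -1 → non-residue.
Total quadratic residues among the 3: 1.

1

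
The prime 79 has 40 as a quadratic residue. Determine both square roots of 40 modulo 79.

35, 44

Since 79 ≡ 3 (mod 4), a square root of 40 is 40^((79+1)/4) = 40^20 mod 79.
Repeated squaring: 40^2≡20, 40^4≡5, 40^8≡25, 40^16≡72 (mod 79).
40^20 = 40^(16+4) ≡ 44 (mod 79).
Check: 44² = 1936 ≡ 40 (mod 79). The two roots are 35 and 44.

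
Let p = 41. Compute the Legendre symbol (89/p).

First reduce: 89 ≡ 7 (mod 41).
Reciprocity: 7 ≡ 3 and 41 ≡ 1 (mod 4), so (7/41) = +(41/7).
Reduce top mod 7: now compute (6/7).
Pull out 2: since 7 ≡ 7 (mod 8), (2/7) = +1.
Reciprocity: 3 ≡ 3 and 7 ≡ 3 (mod 4), so (3/7) = −(7/3).
Reduce top mod 3: now compute (1/3).
Reached (1/3) = 1. Collecting the sign flips along the way, the symbol is -1.

-1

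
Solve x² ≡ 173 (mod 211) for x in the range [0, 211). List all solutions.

54, 157

Since 211 ≡ 3 (mod 4), a square root of 173 is 173^((211+1)/4) = 173^53 mod 211.
Repeated squaring: 173^2≡178, 173^4≡34, 173^8≡101, 173^16≡73, 173^32≡54 (mod 211).
173^53 = 173^(32+16+4+1) ≡ 54 (mod 211).
Check: 54² = 2916 ≡ 173 (mod 211). The two roots are 54 and 157.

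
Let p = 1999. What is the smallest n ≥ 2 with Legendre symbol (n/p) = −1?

3

(2/1999) = +1, so 2 is a residue.
(3/1999) = −1, so 3 is the smallest positive non-residue mod 1999.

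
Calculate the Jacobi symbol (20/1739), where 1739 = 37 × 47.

Pull out 2^2: since 1739 ≡ 3 (mod 8), (2/1739) = -1, so (2/1739)^2 = +1.
Reciprocity: 5 ≡ 1 and 1739 ≡ 3 (mod 4), so (5/1739) = +(1739/5).
Reduce top mod 5: now compute (4/5).
Pull out 2^2: since 5 ≡ 5 (mod 8), (2/5) = -1, so (2/5)^2 = +1.
Reached (1/5) = 1. Collecting the sign flips along the way, the symbol is +1.

1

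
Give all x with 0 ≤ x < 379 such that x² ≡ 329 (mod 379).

158, 221

Since 379 ≡ 3 (mod 4), a square root of 329 is 329^((379+1)/4) = 329^95 mod 379.
Repeated squaring: 329^2≡226, 329^4≡290, 329^8≡341, 329^16≡307, 329^32≡257, 329^64≡103 (mod 379).
329^95 = 329^(64+16+8+4+2+1) ≡ 221 (mod 379).
Check: 221² = 48841 ≡ 329 (mod 379). The two roots are 158 and 221.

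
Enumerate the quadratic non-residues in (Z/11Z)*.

2,6,7,8,10

Square k = 1,…,5 (k and 11−k give the same square):
1²=1, 2²=4, 3²=9, 4²≡5, 5²≡3 (mod 11).
The residues are {1, 3, 4, 5, 9}; the non-residues are the remaining 5 nonzero classes.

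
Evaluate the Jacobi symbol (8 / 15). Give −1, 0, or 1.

1

Pull out 2^3: since 15 ≡ 7 (mod 8), (2/15) = +1, so (2/15)^3 = +1.
Reached (1/15) = 1. Collecting the sign flips along the way, the symbol is +1.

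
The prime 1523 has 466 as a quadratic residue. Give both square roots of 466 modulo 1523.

Since 1523 ≡ 3 (mod 4), a square root of 466 is 466^((1523+1)/4) = 466^381 mod 1523.
Repeated squaring: 466^2≡890, 466^4≡140, 466^8≡1324, 466^16≡3, 466^32≡9, 466^64≡81, 466^128≡469, 466^256≡649 (mod 1523).
466^381 = 466^(256+64+32+16+8+4+1) ≡ 1425 (mod 1523).
Check: 1425² = 2030625 ≡ 466 (mod 1523). The two roots are 98 and 1425.

98, 1425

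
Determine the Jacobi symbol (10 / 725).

Pull out 2: since 725 ≡ 5 (mod 8), (2/725) = -1.
Reciprocity: 5 ≡ 1 and 725 ≡ 1 (mod 4), so (5/725) = +(725/5).
Reduce top mod 5: now compute (0/5).
Top reduces to 0: gcd > 1, so the symbol is 0.

0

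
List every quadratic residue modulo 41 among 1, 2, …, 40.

1, 2, 4, 5, 8, 9, 10, 16, 18, 20, 21, 23, 25, 31, 32, 33, 36, 37, 39, 40

Square k = 1,…,20 (k and 41−k give the same square):
1²=1, 2²=4, 3²=9, 4²=16, 5²=25, 6²=36, 7²≡8, 8²≡23, 9²≡40, 10²≡18, 11²≡39, 12²≡21, 13²≡5, 14²≡32, 15²≡20, 16²≡10, 17²≡2, 18²≡37, 19²≡33, 20²≡31 (mod 41).
So the quadratic residues mod 41 are {1, 2, 4, 5, 8, 9, 10, 16, 18, 20, 21, 23, 25, 31, 32, 33, 36, 37, 39, 40}.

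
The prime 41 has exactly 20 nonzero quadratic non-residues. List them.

Square k = 1,…,20 (k and 41−k give the same square):
1²=1, 2²=4, 3²=9, 4²=16, 5²=25, 6²=36, 7²≡8, 8²≡23, 9²≡40, 10²≡18, 11²≡39, 12²≡21, 13²≡5, 14²≡32, 15²≡20, 16²≡10, 17²≡2, 18²≡37, 19²≡33, 20²≡31 (mod 41).
The residues are {1, 2, 4, 5, 8, 9, 10, 16, 18, 20, 21, 23, 25, 31, 32, 33, 36, 37, 39, 40}; the non-residues are the remaining 20 nonzero classes.

3 6 7 11 12 13 14 15 17 19 22 24 26 27 28 29 30 34 35 38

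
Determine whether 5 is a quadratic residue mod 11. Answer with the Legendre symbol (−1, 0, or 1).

1

Reciprocity: 5 ≡ 1 and 11 ≡ 3 (mod 4), so (5/11) = +(11/5).
Reduce top mod 5: now compute (1/5).
Reached (1/5) = 1. Collecting the sign flips along the way, the symbol is +1.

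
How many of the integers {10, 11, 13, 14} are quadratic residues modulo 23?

(10/23) = -1 → non-residue.
(11/23) = -1 → non-residue.
(13/23) = +1 → QR.
(14/23) = -1 → non-residue.
Total quadratic residues among the 4: 1.

1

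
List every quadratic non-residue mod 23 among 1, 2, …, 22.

Square k = 1,…,11 (k and 23−k give the same square):
1²=1, 2²=4, 3²=9, 4²=16, 5²≡2, 6²≡13, 7²≡3, 8²≡18, 9²≡12, 10²≡8, 11²≡6 (mod 23).
The residues are {1, 2, 3, 4, 6, 8, 9, 12, 13, 16, 18}; the non-residues are the remaining 11 nonzero classes.

5, 7, 10, 11, 14, 15, 17, 19, 20, 21, 22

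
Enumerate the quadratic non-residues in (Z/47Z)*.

5, 10, 11, 13, 15, 19, 20, 22, 23, 26, 29, 30, 31, 33, 35, 38, 39, 40, 41, 43, 44, 45, 46

Square k = 1,…,23 (k and 47−k give the same square):
1²=1, 2²=4, 3²=9, 4²=16, 5²=25, 6²=36, 7²≡2, 8²≡17, 9²≡34, 10²≡6, 11²≡27, 12²≡3, 13²≡28, 14²≡8, 15²≡37, 16²≡21, 17²≡7, 18²≡42, 19²≡32, 20²≡24, 21²≡18, 22²≡14, 23²≡12 (mod 47).
The residues are {1, 2, 3, 4, 6, 7, 8, 9, 12, 14, 16, 17, 18, 21, 24, 25, 27, 28, 32, 34, 36, 37, 42}; the non-residues are the remaining 23 nonzero classes.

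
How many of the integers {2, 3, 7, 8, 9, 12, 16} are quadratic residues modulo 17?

(2/17) = +1 → QR.
(3/17) = -1 → non-residue.
(7/17) = -1 → non-residue.
(8/17) = +1 → QR.
(9/17) = +1 → QR.
(12/17) = -1 → non-residue.
(16/17) = +1 → QR.
Total quadratic residues among the 7: 4.

4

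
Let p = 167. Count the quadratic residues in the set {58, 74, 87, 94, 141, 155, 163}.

(58/167) = +1 → QR.
(74/167) = -1 → non-residue.
(87/167) = +1 → QR.
(94/167) = +1 → QR.
(141/167) = +1 → QR.
(155/167) = -1 → non-residue.
(163/167) = -1 → non-residue.
Total quadratic residues among the 7: 4.

4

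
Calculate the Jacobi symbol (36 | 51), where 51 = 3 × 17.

Pull out 2^2: since 51 ≡ 3 (mod 8), (2/51) = -1, so (2/51)^2 = +1.
Reciprocity: 9 ≡ 1 and 51 ≡ 3 (mod 4), so (9/51) = +(51/9).
Reduce top mod 9: now compute (6/9).
Pull out 2: since 9 ≡ 1 (mod 8), (2/9) = +1.
Reciprocity: 3 ≡ 3 and 9 ≡ 1 (mod 4), so (3/9) = +(9/3).
Reduce top mod 3: now compute (0/3).
Top reduces to 0: gcd > 1, so the symbol is 0.

0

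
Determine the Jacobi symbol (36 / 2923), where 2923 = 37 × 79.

Pull out 2^2: since 2923 ≡ 3 (mod 8), (2/2923) = -1, so (2/2923)^2 = +1.
Reciprocity: 9 ≡ 1 and 2923 ≡ 3 (mod 4), so (9/2923) = +(2923/9).
Reduce top mod 9: now compute (7/9).
Reciprocity: 7 ≡ 3 and 9 ≡ 1 (mod 4), so (7/9) = +(9/7).
Reduce top mod 7: now compute (2/7).
Pull out 2: since 7 ≡ 7 (mod 8), (2/7) = +1.
Reached (1/7) = 1. Collecting the sign flips along the way, the symbol is +1.

1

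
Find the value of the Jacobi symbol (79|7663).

0

Reciprocity: 79 ≡ 3 and 7663 ≡ 3 (mod 4), so (79/7663) = −(7663/79).
Reduce top mod 79: now compute (0/79).
Top reduces to 0: gcd > 1, so the symbol is 0.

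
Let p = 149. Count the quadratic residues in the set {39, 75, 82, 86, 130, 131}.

4

(39/149) = +1 → QR.
(75/149) = -1 → non-residue.
(82/149) = +1 → QR.
(86/149) = +1 → QR.
(130/149) = +1 → QR.
(131/149) = -1 → non-residue.
Total quadratic residues among the 6: 4.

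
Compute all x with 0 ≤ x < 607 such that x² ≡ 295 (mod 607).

Since 607 ≡ 3 (mod 4), a square root of 295 is 295^((607+1)/4) = 295^152 mod 607.
Repeated squaring: 295^2≡224, 295^4≡402, 295^8≡142, 295^16≡133, 295^32≡86, 295^64≡112, 295^128≡404 (mod 607).
295^152 = 295^(128+16+8) ≡ 561 (mod 607).
Check: 561² = 314721 ≡ 295 (mod 607). The two roots are 46 and 561.

46, 561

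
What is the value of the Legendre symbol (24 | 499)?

1

Pull out 2^3: since 499 ≡ 3 (mod 8), (2/499) = -1, so (2/499)^3 = -1.
Reciprocity: 3 ≡ 3 and 499 ≡ 3 (mod 4), so (3/499) = −(499/3).
Reduce top mod 3: now compute (1/3).
Reached (1/3) = 1. Collecting the sign flips along the way, the symbol is +1.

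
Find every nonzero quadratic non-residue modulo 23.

Square k = 1,…,11 (k and 23−k give the same square):
1²=1, 2²=4, 3²=9, 4²=16, 5²≡2, 6²≡13, 7²≡3, 8²≡18, 9²≡12, 10²≡8, 11²≡6 (mod 23).
The residues are {1, 2, 3, 4, 6, 8, 9, 12, 13, 16, 18}; the non-residues are the remaining 11 nonzero classes.

5 7 10 11 14 15 17 19 20 21 22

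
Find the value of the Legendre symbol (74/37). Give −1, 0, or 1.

First reduce: 74 ≡ 0 (mod 37).
Top reduces to 0: gcd > 1, so the symbol is 0.

0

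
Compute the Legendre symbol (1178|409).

First reduce: 1178 ≡ 360 (mod 409).
Pull out 2^3: since 409 ≡ 1 (mod 8), (2/409) = +1, so (2/409)^3 = +1.
Reciprocity: 45 ≡ 1 and 409 ≡ 1 (mod 4), so (45/409) = +(409/45).
Reduce top mod 45: now compute (4/45).
Pull out 2^2: since 45 ≡ 5 (mod 8), (2/45) = -1, so (2/45)^2 = +1.
Reached (1/45) = 1. Collecting the sign flips along the way, the symbol is +1.

1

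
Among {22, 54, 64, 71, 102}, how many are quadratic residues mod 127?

(22/127) = +1 → QR.
(54/127) = -1 → non-residue.
(64/127) = +1 → QR.
(71/127) = +1 → QR.
(102/127) = -1 → non-residue.
Total quadratic residues among the 5: 3.

3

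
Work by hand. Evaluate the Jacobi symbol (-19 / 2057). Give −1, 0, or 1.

1

First reduce: -19 ≡ 2038 (mod 2057).
Pull out 2: since 2057 ≡ 1 (mod 8), (2/2057) = +1.
Reciprocity: 1019 ≡ 3 and 2057 ≡ 1 (mod 4), so (1019/2057) = +(2057/1019).
Reduce top mod 1019: now compute (19/1019).
Reciprocity: 19 ≡ 3 and 1019 ≡ 3 (mod 4), so (19/1019) = −(1019/19).
Reduce top mod 19: now compute (12/19).
Pull out 2^2: since 19 ≡ 3 (mod 8), (2/19) = -1, so (2/19)^2 = +1.
Reciprocity: 3 ≡ 3 and 19 ≡ 3 (mod 4), so (3/19) = −(19/3).
Reduce top mod 3: now compute (1/3).
Reached (1/3) = 1. Collecting the sign flips along the way, the symbol is +1.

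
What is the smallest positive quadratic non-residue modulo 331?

2

(2/331) = −1, so 2 is the smallest positive non-residue mod 331.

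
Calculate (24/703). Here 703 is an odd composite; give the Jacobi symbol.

Pull out 2^3: since 703 ≡ 7 (mod 8), (2/703) = +1, so (2/703)^3 = +1.
Reciprocity: 3 ≡ 3 and 703 ≡ 3 (mod 4), so (3/703) = −(703/3).
Reduce top mod 3: now compute (1/3).
Reached (1/3) = 1. Collecting the sign flips along the way, the symbol is -1.

-1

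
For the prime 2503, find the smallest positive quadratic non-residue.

3

(2/2503) = +1, so 2 is a residue.
(3/2503) = −1, so 3 is the smallest positive non-residue mod 2503.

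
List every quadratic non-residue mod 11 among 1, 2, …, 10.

Square k = 1,…,5 (k and 11−k give the same square):
1²=1, 2²=4, 3²=9, 4²≡5, 5²≡3 (mod 11).
The residues are {1, 3, 4, 5, 9}; the non-residues are the remaining 5 nonzero classes.

2, 6, 7, 8, 10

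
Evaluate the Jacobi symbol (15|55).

0

Reciprocity: 15 ≡ 3 and 55 ≡ 3 (mod 4), so (15/55) = −(55/15).
Reduce top mod 15: now compute (10/15).
Pull out 2: since 15 ≡ 7 (mod 8), (2/15) = +1.
Reciprocity: 5 ≡ 1 and 15 ≡ 3 (mod 4), so (5/15) = +(15/5).
Reduce top mod 5: now compute (0/5).
Top reduces to 0: gcd > 1, so the symbol is 0.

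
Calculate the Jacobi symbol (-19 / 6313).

1

First reduce: -19 ≡ 6294 (mod 6313).
Pull out 2: since 6313 ≡ 1 (mod 8), (2/6313) = +1.
Reciprocity: 3147 ≡ 3 and 6313 ≡ 1 (mod 4), so (3147/6313) = +(6313/3147).
Reduce top mod 3147: now compute (19/3147).
Reciprocity: 19 ≡ 3 and 3147 ≡ 3 (mod 4), so (19/3147) = −(3147/19).
Reduce top mod 19: now compute (12/19).
Pull out 2^2: since 19 ≡ 3 (mod 8), (2/19) = -1, so (2/19)^2 = +1.
Reciprocity: 3 ≡ 3 and 19 ≡ 3 (mod 4), so (3/19) = −(19/3).
Reduce top mod 3: now compute (1/3).
Reached (1/3) = 1. Collecting the sign flips along the way, the symbol is +1.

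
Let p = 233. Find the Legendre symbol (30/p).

Euler's criterion: (30/233) ≡ 30^116 (mod 233).
30^2 ≡ 201 (mod 233)
30^4 ≡ 92 (mod 233)
30^8 ≡ 76 (mod 233)
30^16 ≡ 184 (mod 233)
30^32 ≡ 71 (mod 233)
30^64 ≡ 148 (mod 233)
30^116 = 30^(64+32+16+4) ≡ 1 (mod 233).
Result is 1, so (30/233) = 1.

1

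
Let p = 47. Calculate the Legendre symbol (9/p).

Reciprocity: 9 ≡ 1 and 47 ≡ 3 (mod 4), so (9/47) = +(47/9).
Reduce top mod 9: now compute (2/9).
Pull out 2: since 9 ≡ 1 (mod 8), (2/9) = +1.
Reached (1/9) = 1. Collecting the sign flips along the way, the symbol is +1.

1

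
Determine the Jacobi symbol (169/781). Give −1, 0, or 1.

1

Reciprocity: 169 ≡ 1 and 781 ≡ 1 (mod 4), so (169/781) = +(781/169).
Reduce top mod 169: now compute (105/169).
Reciprocity: 105 ≡ 1 and 169 ≡ 1 (mod 4), so (105/169) = +(169/105).
Reduce top mod 105: now compute (64/105).
Pull out 2^6: since 105 ≡ 1 (mod 8), (2/105) = +1, so (2/105)^6 = +1.
Reached (1/105) = 1. Collecting the sign flips along the way, the symbol is +1.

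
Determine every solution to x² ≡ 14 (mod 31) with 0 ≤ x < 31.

Since 31 ≡ 3 (mod 4), a square root of 14 is 14^((31+1)/4) = 14^8 mod 31.
Repeated squaring: 14^2≡10, 14^4≡7, 14^8≡18 (mod 31).
14^8 = 14^(8) ≡ 18 (mod 31).
Check: 18² = 324 ≡ 14 (mod 31). The two roots are 13 and 18.

13, 18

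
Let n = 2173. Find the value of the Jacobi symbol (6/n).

Pull out 2: since 2173 ≡ 5 (mod 8), (2/2173) = -1.
Reciprocity: 3 ≡ 3 and 2173 ≡ 1 (mod 4), so (3/2173) = +(2173/3).
Reduce top mod 3: now compute (1/3).
Reached (1/3) = 1. Collecting the sign flips along the way, the symbol is -1.

-1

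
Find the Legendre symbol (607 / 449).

-1

Euler's criterion: (607/449) ≡ 158^224 (mod 449).
158^2 ≡ 269 (mod 449)
158^4 ≡ 72 (mod 449)
158^8 ≡ 245 (mod 449)
158^16 ≡ 308 (mod 449)
158^32 ≡ 125 (mod 449)
158^64 ≡ 359 (mod 449)
158^128 ≡ 18 (mod 449)
158^224 = 158^(128+64+32) ≡ 448 (mod 449).
Result is 448 ≡ −1, so (607/449) = −1.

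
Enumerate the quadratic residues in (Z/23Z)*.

1, 2, 3, 4, 6, 8, 9, 12, 13, 16, 18

Square k = 1,…,11 (k and 23−k give the same square):
1²=1, 2²=4, 3²=9, 4²=16, 5²≡2, 6²≡13, 7²≡3, 8²≡18, 9²≡12, 10²≡8, 11²≡6 (mod 23).
So the quadratic residues mod 23 are {1, 2, 3, 4, 6, 8, 9, 12, 13, 16, 18}.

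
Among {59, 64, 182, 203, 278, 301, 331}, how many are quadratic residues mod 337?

(59/337) = -1 → non-residue.
(64/337) = +1 → QR.
(182/337) = +1 → QR.
(203/337) = -1 → non-residue.
(278/337) = -1 → non-residue.
(301/337) = +1 → QR.
(331/337) = +1 → QR.
Total quadratic residues among the 7: 4.

4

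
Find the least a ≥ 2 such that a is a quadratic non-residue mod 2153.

3

(2/2153) = +1, so 2 is a residue.
(3/2153) = −1, so 3 is the smallest positive non-residue mod 2153.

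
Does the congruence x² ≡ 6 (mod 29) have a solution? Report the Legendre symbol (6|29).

Pull out 2: since 29 ≡ 5 (mod 8), (2/29) = -1.
Reciprocity: 3 ≡ 3 and 29 ≡ 1 (mod 4), so (3/29) = +(29/3).
Reduce top mod 3: now compute (2/3).
Pull out 2: since 3 ≡ 3 (mod 8), (2/3) = -1.
Reached (1/3) = 1. Collecting the sign flips along the way, the symbol is +1.

1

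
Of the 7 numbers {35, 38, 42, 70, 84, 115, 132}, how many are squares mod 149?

(35/149) = +1 → QR.
(38/149) = -1 → non-residue.
(42/149) = +1 → QR.
(70/149) = -1 → non-residue.
(84/149) = -1 → non-residue.
(115/149) = -1 → non-residue.
(132/149) = +1 → QR.
Total quadratic residues among the 7: 3.

3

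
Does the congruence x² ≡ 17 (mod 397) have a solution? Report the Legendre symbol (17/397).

Reciprocity: 17 ≡ 1 and 397 ≡ 1 (mod 4), so (17/397) = +(397/17).
Reduce top mod 17: now compute (6/17).
Pull out 2: since 17 ≡ 1 (mod 8), (2/17) = +1.
Reciprocity: 3 ≡ 3 and 17 ≡ 1 (mod 4), so (3/17) = +(17/3).
Reduce top mod 3: now compute (2/3).
Pull out 2: since 3 ≡ 3 (mod 8), (2/3) = -1.
Reached (1/3) = 1. Collecting the sign flips along the way, the symbol is -1.

-1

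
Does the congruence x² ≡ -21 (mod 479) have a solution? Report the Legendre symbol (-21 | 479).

First reduce: -21 ≡ 458 (mod 479).
Pull out 2: since 479 ≡ 7 (mod 8), (2/479) = +1.
Reciprocity: 229 ≡ 1 and 479 ≡ 3 (mod 4), so (229/479) = +(479/229).
Reduce top mod 229: now compute (21/229).
Reciprocity: 21 ≡ 1 and 229 ≡ 1 (mod 4), so (21/229) = +(229/21).
Reduce top mod 21: now compute (19/21).
Reciprocity: 19 ≡ 3 and 21 ≡ 1 (mod 4), so (19/21) = +(21/19).
Reduce top mod 19: now compute (2/19).
Pull out 2: since 19 ≡ 3 (mod 8), (2/19) = -1.
Reached (1/19) = 1. Collecting the sign flips along the way, the symbol is -1.

-1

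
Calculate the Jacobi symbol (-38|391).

1

First reduce: -38 ≡ 353 (mod 391).
Reciprocity: 353 ≡ 1 and 391 ≡ 3 (mod 4), so (353/391) = +(391/353).
Reduce top mod 353: now compute (38/353).
Pull out 2: since 353 ≡ 1 (mod 8), (2/353) = +1.
Reciprocity: 19 ≡ 3 and 353 ≡ 1 (mod 4), so (19/353) = +(353/19).
Reduce top mod 19: now compute (11/19).
Reciprocity: 11 ≡ 3 and 19 ≡ 3 (mod 4), so (11/19) = −(19/11).
Reduce top mod 11: now compute (8/11).
Pull out 2^3: since 11 ≡ 3 (mod 8), (2/11) = -1, so (2/11)^3 = -1.
Reached (1/11) = 1. Collecting the sign flips along the way, the symbol is +1.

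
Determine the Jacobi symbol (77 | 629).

1

Reciprocity: 77 ≡ 1 and 629 ≡ 1 (mod 4), so (77/629) = +(629/77).
Reduce top mod 77: now compute (13/77).
Reciprocity: 13 ≡ 1 and 77 ≡ 1 (mod 4), so (13/77) = +(77/13).
Reduce top mod 13: now compute (12/13).
Pull out 2^2: since 13 ≡ 5 (mod 8), (2/13) = -1, so (2/13)^2 = +1.
Reciprocity: 3 ≡ 3 and 13 ≡ 1 (mod 4), so (3/13) = +(13/3).
Reduce top mod 3: now compute (1/3).
Reached (1/3) = 1. Collecting the sign flips along the way, the symbol is +1.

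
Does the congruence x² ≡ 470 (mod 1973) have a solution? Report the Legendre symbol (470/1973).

-1

Pull out 2: since 1973 ≡ 5 (mod 8), (2/1973) = -1.
Reciprocity: 235 ≡ 3 and 1973 ≡ 1 (mod 4), so (235/1973) = +(1973/235).
Reduce top mod 235: now compute (93/235).
Reciprocity: 93 ≡ 1 and 235 ≡ 3 (mod 4), so (93/235) = +(235/93).
Reduce top mod 93: now compute (49/93).
Reciprocity: 49 ≡ 1 and 93 ≡ 1 (mod 4), so (49/93) = +(93/49).
Reduce top mod 49: now compute (44/49).
Pull out 2^2: since 49 ≡ 1 (mod 8), (2/49) = +1, so (2/49)^2 = +1.
Reciprocity: 11 ≡ 3 and 49 ≡ 1 (mod 4), so (11/49) = +(49/11).
Reduce top mod 11: now compute (5/11).
Reciprocity: 5 ≡ 1 and 11 ≡ 3 (mod 4), so (5/11) = +(11/5).
Reduce top mod 5: now compute (1/5).
Reached (1/5) = 1. Collecting the sign flips along the way, the symbol is -1.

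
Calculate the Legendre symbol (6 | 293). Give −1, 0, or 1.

Pull out 2: since 293 ≡ 5 (mod 8), (2/293) = -1.
Reciprocity: 3 ≡ 3 and 293 ≡ 1 (mod 4), so (3/293) = +(293/3).
Reduce top mod 3: now compute (2/3).
Pull out 2: since 3 ≡ 3 (mod 8), (2/3) = -1.
Reached (1/3) = 1. Collecting the sign flips along the way, the symbol is +1.

1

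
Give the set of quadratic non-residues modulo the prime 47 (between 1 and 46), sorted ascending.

5 10 11 13 15 19 20 22 23 26 29 30 31 33 35 38 39 40 41 43 44 45 46

Square k = 1,…,23 (k and 47−k give the same square):
1²=1, 2²=4, 3²=9, 4²=16, 5²=25, 6²=36, 7²≡2, 8²≡17, 9²≡34, 10²≡6, 11²≡27, 12²≡3, 13²≡28, 14²≡8, 15²≡37, 16²≡21, 17²≡7, 18²≡42, 19²≡32, 20²≡24, 21²≡18, 22²≡14, 23²≡12 (mod 47).
The residues are {1, 2, 3, 4, 6, 7, 8, 9, 12, 14, 16, 17, 18, 21, 24, 25, 27, 28, 32, 34, 36, 37, 42}; the non-residues are the remaining 23 nonzero classes.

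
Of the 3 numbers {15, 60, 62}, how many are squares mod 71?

(15/71) = +1 → QR.
(60/71) = +1 → QR.
(62/71) = -1 → non-residue.
Total quadratic residues among the 3: 2.

2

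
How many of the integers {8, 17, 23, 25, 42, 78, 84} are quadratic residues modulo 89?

(8/89) = +1 → QR.
(17/89) = +1 → QR.
(23/89) = -1 → non-residue.
(25/89) = +1 → QR.
(42/89) = +1 → QR.
(78/89) = +1 → QR.
(84/89) = +1 → QR.
Total quadratic residues among the 7: 6.

6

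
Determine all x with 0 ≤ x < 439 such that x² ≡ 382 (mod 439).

Since 439 ≡ 3 (mod 4), a square root of 382 is 382^((439+1)/4) = 382^110 mod 439.
Repeated squaring: 382^2≡176, 382^4≡246, 382^8≡373, 382^16≡405, 382^32≡278, 382^64≡20 (mod 439).
382^110 = 382^(64+32+8+4+2) ≡ 203 (mod 439).
Check: 203² = 41209 ≡ 382 (mod 439). The two roots are 203 and 236.

203, 236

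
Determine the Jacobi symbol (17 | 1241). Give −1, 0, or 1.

Reciprocity: 17 ≡ 1 and 1241 ≡ 1 (mod 4), so (17/1241) = +(1241/17).
Reduce top mod 17: now compute (0/17).
Top reduces to 0: gcd > 1, so the symbol is 0.

0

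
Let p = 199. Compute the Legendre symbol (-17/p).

1

Euler's criterion: (-17/199) ≡ 182^99 (mod 199).
182^2 ≡ 90 (mod 199)
182^4 ≡ 140 (mod 199)
182^8 ≡ 98 (mod 199)
182^16 ≡ 52 (mod 199)
182^32 ≡ 117 (mod 199)
182^64 ≡ 157 (mod 199)
182^99 = 182^(64+32+2+1) ≡ 1 (mod 199).
Result is 1, so (-17/199) = 1.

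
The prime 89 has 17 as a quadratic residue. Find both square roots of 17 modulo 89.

89 ≡ 1 (mod 4), so we find a root by search.
Trying successive values, 27² = 729 ≡ 17 (mod 89). The other root is 89 − 27 = 62.

27, 62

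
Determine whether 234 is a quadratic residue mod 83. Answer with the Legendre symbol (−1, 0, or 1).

1

First reduce: 234 ≡ 68 (mod 83).
Pull out 2^2: since 83 ≡ 3 (mod 8), (2/83) = -1, so (2/83)^2 = +1.
Reciprocity: 17 ≡ 1 and 83 ≡ 3 (mod 4), so (17/83) = +(83/17).
Reduce top mod 17: now compute (15/17).
Reciprocity: 15 ≡ 3 and 17 ≡ 1 (mod 4), so (15/17) = +(17/15).
Reduce top mod 15: now compute (2/15).
Pull out 2: since 15 ≡ 7 (mod 8), (2/15) = +1.
Reached (1/15) = 1. Collecting the sign flips along the way, the symbol is +1.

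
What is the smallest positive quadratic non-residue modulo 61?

2

(2/61) = −1, so 2 is the smallest positive non-residue mod 61.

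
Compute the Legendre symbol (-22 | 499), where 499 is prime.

Euler's criterion: (-22/499) ≡ 477^249 (mod 499).
477^2 ≡ 484 (mod 499)
477^4 ≡ 225 (mod 499)
477^8 ≡ 226 (mod 499)
477^16 ≡ 178 (mod 499)
477^32 ≡ 247 (mod 499)
477^64 ≡ 131 (mod 499)
477^128 ≡ 195 (mod 499)
477^249 = 477^(128+64+32+16+8+1) ≡ 498 (mod 499).
Result is 498 ≡ −1, so (-22/499) = −1.

-1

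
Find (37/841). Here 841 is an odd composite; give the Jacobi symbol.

Reciprocity: 37 ≡ 1 and 841 ≡ 1 (mod 4), so (37/841) = +(841/37).
Reduce top mod 37: now compute (27/37).
Reciprocity: 27 ≡ 3 and 37 ≡ 1 (mod 4), so (27/37) = +(37/27).
Reduce top mod 27: now compute (10/27).
Pull out 2: since 27 ≡ 3 (mod 8), (2/27) = -1.
Reciprocity: 5 ≡ 1 and 27 ≡ 3 (mod 4), so (5/27) = +(27/5).
Reduce top mod 5: now compute (2/5).
Pull out 2: since 5 ≡ 5 (mod 8), (2/5) = -1.
Reached (1/5) = 1. Collecting the sign flips along the way, the symbol is +1.

1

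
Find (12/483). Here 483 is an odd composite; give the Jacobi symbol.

Pull out 2^2: since 483 ≡ 3 (mod 8), (2/483) = -1, so (2/483)^2 = +1.
Reciprocity: 3 ≡ 3 and 483 ≡ 3 (mod 4), so (3/483) = −(483/3).
Reduce top mod 3: now compute (0/3).
Top reduces to 0: gcd > 1, so the symbol is 0.

0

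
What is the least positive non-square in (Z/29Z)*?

2

(2/29) = −1, so 2 is the smallest positive non-residue mod 29.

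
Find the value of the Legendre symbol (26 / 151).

Pull out 2: since 151 ≡ 7 (mod 8), (2/151) = +1.
Reciprocity: 13 ≡ 1 and 151 ≡ 3 (mod 4), so (13/151) = +(151/13).
Reduce top mod 13: now compute (8/13).
Pull out 2^3: since 13 ≡ 5 (mod 8), (2/13) = -1, so (2/13)^3 = -1.
Reached (1/13) = 1. Collecting the sign flips along the way, the symbol is -1.

-1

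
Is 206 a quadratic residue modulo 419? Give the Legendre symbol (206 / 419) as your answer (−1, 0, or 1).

1

Pull out 2: since 419 ≡ 3 (mod 8), (2/419) = -1.
Reciprocity: 103 ≡ 3 and 419 ≡ 3 (mod 4), so (103/419) = −(419/103).
Reduce top mod 103: now compute (7/103).
Reciprocity: 7 ≡ 3 and 103 ≡ 3 (mod 4), so (7/103) = −(103/7).
Reduce top mod 7: now compute (5/7).
Reciprocity: 5 ≡ 1 and 7 ≡ 3 (mod 4), so (5/7) = +(7/5).
Reduce top mod 5: now compute (2/5).
Pull out 2: since 5 ≡ 5 (mod 8), (2/5) = -1.
Reached (1/5) = 1. Collecting the sign flips along the way, the symbol is +1.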